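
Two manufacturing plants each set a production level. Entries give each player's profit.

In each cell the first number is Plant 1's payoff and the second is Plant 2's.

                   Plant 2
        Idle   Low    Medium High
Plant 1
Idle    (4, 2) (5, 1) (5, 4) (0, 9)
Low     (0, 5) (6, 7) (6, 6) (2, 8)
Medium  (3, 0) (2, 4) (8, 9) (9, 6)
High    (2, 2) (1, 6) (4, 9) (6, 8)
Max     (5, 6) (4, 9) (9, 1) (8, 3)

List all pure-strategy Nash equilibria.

This game has no pure Nash equilibrium.

Plant 1 against Idle: payoffs 4, 0, 3, 2, 5 → best response Max.
Plant 1 against Low: payoffs 5, 6, 2, 1, 4 → best response Low.
Plant 1 against Medium: payoffs 5, 6, 8, 4, 9 → best response Max.
Plant 1 against High: payoffs 0, 2, 9, 6, 8 → best response Medium.
Plant 2 against Idle: payoffs 2, 1, 4, 9 → best response High.
Plant 2 against Low: payoffs 5, 7, 6, 8 → best response High.
Plant 2 against Medium: payoffs 0, 4, 9, 6 → best response Medium.
Plant 2 against High: payoffs 2, 6, 9, 8 → best response Medium.
Plant 2 against Max: payoffs 6, 9, 1, 3 → best response Low.
No profile is a mutual best response for all players.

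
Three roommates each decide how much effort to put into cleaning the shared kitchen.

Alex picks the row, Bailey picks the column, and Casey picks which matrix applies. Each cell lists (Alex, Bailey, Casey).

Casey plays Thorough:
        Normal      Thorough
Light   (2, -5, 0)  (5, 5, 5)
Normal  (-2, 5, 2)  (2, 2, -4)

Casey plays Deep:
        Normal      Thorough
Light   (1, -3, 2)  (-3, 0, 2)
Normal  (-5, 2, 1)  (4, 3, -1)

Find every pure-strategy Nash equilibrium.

Alex against (Normal, Thorough): payoffs 2, -2 → best response Light.
Alex against (Normal, Deep): payoffs 1, -5 → best response Light.
Alex against (Thorough, Thorough): payoffs 5, 2 → best response Light.
Alex against (Thorough, Deep): payoffs -3, 4 → best response Normal.
Bailey against (Light, Thorough): payoffs -5, 5 → best response Thorough.
Bailey against (Light, Deep): payoffs -3, 0 → best response Thorough.
Bailey against (Normal, Thorough): payoffs 5, 2 → best response Normal.
Bailey against (Normal, Deep): payoffs 2, 3 → best response Thorough.
Casey against (Light, Normal): payoffs 0, 2 → best response Deep.
Casey against (Light, Thorough): payoffs 5, 2 → best response Thorough.
Casey against (Normal, Normal): payoffs 2, 1 → best response Thorough.
Casey against (Normal, Thorough): payoffs -4, -1 → best response Deep.
Mutual best responses: (Light, Thorough, Thorough); (Normal, Thorough, Deep).

The pure Nash equilibria are (Light, Thorough, Thorough) and (Normal, Thorough, Deep).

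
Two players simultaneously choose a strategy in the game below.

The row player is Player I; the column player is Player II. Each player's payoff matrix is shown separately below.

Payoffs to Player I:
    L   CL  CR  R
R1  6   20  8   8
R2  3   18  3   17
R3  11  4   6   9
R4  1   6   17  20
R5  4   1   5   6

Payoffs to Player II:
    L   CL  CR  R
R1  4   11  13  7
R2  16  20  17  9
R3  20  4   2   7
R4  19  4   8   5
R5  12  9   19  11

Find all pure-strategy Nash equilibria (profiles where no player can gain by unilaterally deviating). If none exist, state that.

Player I against L: payoffs 6, 3, 11, 1, 4 → best response R3.
Player I against CL: payoffs 20, 18, 4, 6, 1 → best response R1.
Player I against CR: payoffs 8, 3, 6, 17, 5 → best response R4.
Player I against R: payoffs 8, 17, 9, 20, 6 → best response R4.
Player II against R1: payoffs 4, 11, 13, 7 → best response CR.
Player II against R2: payoffs 16, 20, 17, 9 → best response CL.
Player II against R3: payoffs 20, 4, 2, 7 → best response L.
Player II against R4: payoffs 19, 4, 8, 5 → best response L.
Player II against R5: payoffs 12, 9, 19, 11 → best response CR.
Mutual best responses: (R3, L).

The unique pure-strategy Nash equilibrium is (R3, L).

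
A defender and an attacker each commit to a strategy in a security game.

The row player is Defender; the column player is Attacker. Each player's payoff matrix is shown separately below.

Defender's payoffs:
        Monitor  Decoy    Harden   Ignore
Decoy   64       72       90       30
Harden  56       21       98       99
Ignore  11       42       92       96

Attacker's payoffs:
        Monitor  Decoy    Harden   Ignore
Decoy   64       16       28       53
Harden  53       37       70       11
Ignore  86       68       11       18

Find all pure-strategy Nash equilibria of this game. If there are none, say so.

Check each profile: it is a Nash equilibrium iff no player can strictly gain by switching unilaterally.
(Decoy, Monitor): Defender gets 64, best alternative 56; Attacker gets 64, best alternative 53. No profitable deviation — NE.
(Decoy, Decoy): Attacker can switch to Monitor (16 → 64). Not NE.
(Decoy, Harden): Defender can switch to Harden (90 → 98). Not NE.
(Decoy, Ignore): Defender can switch to Harden (30 → 99). Not NE.
(Harden, Monitor): Defender can switch to Decoy (56 → 64). Not NE.
(Harden, Decoy): Defender can switch to Decoy (21 → 72). Not NE.
(Harden, Harden): Defender gets 98, best alternative 92; Attacker gets 70, best alternative 53. No profitable deviation — NE.
(Harden, Ignore): Attacker can switch to Monitor (11 → 53). Not NE.
(Ignore, Monitor): Defender can switch to Decoy (11 → 64). Not NE.
(Ignore, Decoy): Defender can switch to Decoy (42 → 72). Not NE.
(Ignore, Harden): Defender can switch to Harden (92 → 98). Not NE.
(Ignore, Ignore): Defender can switch to Harden (96 → 99). Not NE.

Pure-strategy Nash equilibria: (Decoy, Monitor); (Harden, Harden)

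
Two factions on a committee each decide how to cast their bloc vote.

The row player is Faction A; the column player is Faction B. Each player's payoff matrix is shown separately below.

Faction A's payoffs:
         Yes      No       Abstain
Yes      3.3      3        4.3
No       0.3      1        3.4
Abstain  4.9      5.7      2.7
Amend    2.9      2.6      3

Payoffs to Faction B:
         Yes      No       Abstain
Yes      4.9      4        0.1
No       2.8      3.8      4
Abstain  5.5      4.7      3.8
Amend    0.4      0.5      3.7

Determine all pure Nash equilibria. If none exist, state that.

Pure NE: (Abstain, Yes)

Faction A against Yes: payoffs 3.3, 0.3, 4.9, 2.9 → best response Abstain.
Faction A against No: payoffs 3, 1, 5.7, 2.6 → best response Abstain.
Faction A against Abstain: payoffs 4.3, 3.4, 2.7, 3 → best response Yes.
Faction B against Yes: payoffs 4.9, 4, 0.1 → best response Yes.
Faction B against No: payoffs 2.8, 3.8, 4 → best response Abstain.
Faction B against Abstain: payoffs 5.5, 4.7, 3.8 → best response Yes.
Faction B against Amend: payoffs 0.4, 0.5, 3.7 → best response Abstain.
Mutual best responses: (Abstain, Yes).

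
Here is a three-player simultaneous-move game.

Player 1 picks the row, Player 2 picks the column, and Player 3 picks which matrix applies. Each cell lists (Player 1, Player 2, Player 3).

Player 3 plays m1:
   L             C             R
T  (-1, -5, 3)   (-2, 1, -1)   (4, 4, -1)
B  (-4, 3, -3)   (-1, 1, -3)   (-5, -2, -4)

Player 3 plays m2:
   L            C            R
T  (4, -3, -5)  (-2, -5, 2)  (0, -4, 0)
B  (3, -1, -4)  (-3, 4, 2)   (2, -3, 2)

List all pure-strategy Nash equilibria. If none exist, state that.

none

For each player, find the best response to each opponent profile; mutual best responses are the pure NE.
Player 1 against (L, m1): payoffs -1, -4 → best response T.
Player 1 against (L, m2): payoffs 4, 3 → best response T.
Player 1 against (C, m1): payoffs -2, -1 → best response B.
Player 1 against (C, m2): payoffs -2, -3 → best response T.
Player 1 against (R, m1): payoffs 4, -5 → best response T.
Player 1 against (R, m2): payoffs 0, 2 → best response B.
Player 2 against (T, m1): payoffs -5, 1, 4 → best response R.
Player 2 against (T, m2): payoffs -3, -5, -4 → best response L.
Player 2 against (B, m1): payoffs 3, 1, -2 → best response L.
Player 2 against (B, m2): payoffs -1, 4, -3 → best response C.
Player 3 against (T, L): payoffs 3, -5 → best response m1.
Player 3 against (T, C): payoffs -1, 2 → best response m2.
Player 3 against (T, R): payoffs -1, 0 → best response m2.
Player 3 against (B, L): payoffs -3, -4 → best response m1.
Player 3 against (B, C): payoffs -3, 2 → best response m2.
Player 3 against (B, R): payoffs -4, 2 → best response m2.
No profile is a mutual best response for all players.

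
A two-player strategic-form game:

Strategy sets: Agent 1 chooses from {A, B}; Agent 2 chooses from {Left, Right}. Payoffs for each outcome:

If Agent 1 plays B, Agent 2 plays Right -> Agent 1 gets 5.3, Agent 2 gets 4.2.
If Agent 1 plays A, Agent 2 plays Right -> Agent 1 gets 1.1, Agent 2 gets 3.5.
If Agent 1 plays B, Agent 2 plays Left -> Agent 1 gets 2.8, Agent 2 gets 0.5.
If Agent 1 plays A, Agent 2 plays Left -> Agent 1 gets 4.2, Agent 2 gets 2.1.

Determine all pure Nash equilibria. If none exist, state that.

The unique pure-strategy Nash equilibrium is (B, Right).

(A, Left): Agent 2 can switch to Right (2.1 → 3.5). Not NE.
(A, Right): Agent 1 can switch to B (1.1 → 5.3). Not NE.
(B, Left): Agent 1 can switch to A (2.8 → 4.2). Not NE.
(B, Right): Agent 1 gets 5.3, best alternative 1.1; Agent 2 gets 4.2, best alternative 0.5. No profitable deviation — NE.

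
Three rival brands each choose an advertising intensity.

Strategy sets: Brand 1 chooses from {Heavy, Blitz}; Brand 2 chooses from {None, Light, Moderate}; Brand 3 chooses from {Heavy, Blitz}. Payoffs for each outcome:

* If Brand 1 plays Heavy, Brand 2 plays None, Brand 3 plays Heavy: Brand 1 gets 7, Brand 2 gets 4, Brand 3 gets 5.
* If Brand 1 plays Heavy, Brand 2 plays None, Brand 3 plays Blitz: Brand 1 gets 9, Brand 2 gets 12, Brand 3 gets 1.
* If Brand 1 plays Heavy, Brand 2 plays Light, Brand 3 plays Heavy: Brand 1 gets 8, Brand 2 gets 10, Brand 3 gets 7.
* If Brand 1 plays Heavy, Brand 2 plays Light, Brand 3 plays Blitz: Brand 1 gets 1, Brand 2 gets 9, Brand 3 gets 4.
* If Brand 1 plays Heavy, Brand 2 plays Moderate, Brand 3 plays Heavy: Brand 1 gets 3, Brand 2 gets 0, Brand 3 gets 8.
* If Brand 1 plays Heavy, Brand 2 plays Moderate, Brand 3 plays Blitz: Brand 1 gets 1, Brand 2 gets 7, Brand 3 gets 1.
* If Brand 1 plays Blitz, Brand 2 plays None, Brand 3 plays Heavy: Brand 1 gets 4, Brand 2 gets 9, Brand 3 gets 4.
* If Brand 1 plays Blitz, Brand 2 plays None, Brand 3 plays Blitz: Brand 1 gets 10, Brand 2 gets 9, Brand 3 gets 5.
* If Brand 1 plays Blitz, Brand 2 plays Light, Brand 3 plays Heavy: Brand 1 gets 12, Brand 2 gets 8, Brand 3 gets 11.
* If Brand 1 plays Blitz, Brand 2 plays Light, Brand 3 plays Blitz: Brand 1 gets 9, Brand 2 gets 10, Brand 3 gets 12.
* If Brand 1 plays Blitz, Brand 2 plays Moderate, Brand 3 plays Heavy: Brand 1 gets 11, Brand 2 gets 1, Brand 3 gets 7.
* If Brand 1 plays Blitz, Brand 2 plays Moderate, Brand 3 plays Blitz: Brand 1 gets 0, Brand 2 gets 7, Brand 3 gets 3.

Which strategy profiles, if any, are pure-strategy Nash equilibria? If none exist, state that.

The unique pure-strategy Nash equilibrium is (Blitz, Light, Blitz).

(Heavy, None, Heavy): Brand 2 can switch to Light (4 → 10). Not NE.
(Heavy, None, Blitz): Brand 1 can switch to Blitz (9 → 10). Not NE.
(Heavy, Light, Heavy): Brand 1 can switch to Blitz (8 → 12). Not NE.
(Heavy, Light, Blitz): Brand 1 can switch to Blitz (1 → 9). Not NE.
(Heavy, Moderate, Heavy): Brand 1 can switch to Blitz (3 → 11). Not NE.
(Heavy, Moderate, Blitz): Brand 2 can switch to None (7 → 12). Not NE.
(Blitz, None, Heavy): Brand 1 can switch to Heavy (4 → 7). Not NE.
(Blitz, None, Blitz): Brand 2 can switch to Light (9 → 10). Not NE.
(Blitz, Light, Heavy): Brand 2 can switch to None (8 → 9). Not NE.
(Blitz, Light, Blitz): Brand 1 gets 9, best alternative 1; Brand 2 gets 10, best alternative 9; Brand 3 gets 12, best alternative 11. No profitable deviation — NE.
(Blitz, Moderate, Heavy): Brand 2 can switch to None (1 → 9). Not NE.
(The remaining 1 profile has a profitable deviation by the same check.)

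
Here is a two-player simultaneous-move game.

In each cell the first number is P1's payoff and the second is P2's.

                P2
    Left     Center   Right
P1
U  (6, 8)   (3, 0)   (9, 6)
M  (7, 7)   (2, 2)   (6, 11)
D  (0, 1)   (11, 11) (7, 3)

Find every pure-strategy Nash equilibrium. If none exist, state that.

P1 against Left: payoffs 6, 7, 0 → best response M.
P1 against Center: payoffs 3, 2, 11 → best response D.
P1 against Right: payoffs 9, 6, 7 → best response U.
P2 against U: payoffs 8, 0, 6 → best response Left.
P2 against M: payoffs 7, 2, 11 → best response Right.
P2 against D: payoffs 1, 11, 3 → best response Center.
Mutual best responses: (D, Center).

The unique pure-strategy Nash equilibrium is (D, Center).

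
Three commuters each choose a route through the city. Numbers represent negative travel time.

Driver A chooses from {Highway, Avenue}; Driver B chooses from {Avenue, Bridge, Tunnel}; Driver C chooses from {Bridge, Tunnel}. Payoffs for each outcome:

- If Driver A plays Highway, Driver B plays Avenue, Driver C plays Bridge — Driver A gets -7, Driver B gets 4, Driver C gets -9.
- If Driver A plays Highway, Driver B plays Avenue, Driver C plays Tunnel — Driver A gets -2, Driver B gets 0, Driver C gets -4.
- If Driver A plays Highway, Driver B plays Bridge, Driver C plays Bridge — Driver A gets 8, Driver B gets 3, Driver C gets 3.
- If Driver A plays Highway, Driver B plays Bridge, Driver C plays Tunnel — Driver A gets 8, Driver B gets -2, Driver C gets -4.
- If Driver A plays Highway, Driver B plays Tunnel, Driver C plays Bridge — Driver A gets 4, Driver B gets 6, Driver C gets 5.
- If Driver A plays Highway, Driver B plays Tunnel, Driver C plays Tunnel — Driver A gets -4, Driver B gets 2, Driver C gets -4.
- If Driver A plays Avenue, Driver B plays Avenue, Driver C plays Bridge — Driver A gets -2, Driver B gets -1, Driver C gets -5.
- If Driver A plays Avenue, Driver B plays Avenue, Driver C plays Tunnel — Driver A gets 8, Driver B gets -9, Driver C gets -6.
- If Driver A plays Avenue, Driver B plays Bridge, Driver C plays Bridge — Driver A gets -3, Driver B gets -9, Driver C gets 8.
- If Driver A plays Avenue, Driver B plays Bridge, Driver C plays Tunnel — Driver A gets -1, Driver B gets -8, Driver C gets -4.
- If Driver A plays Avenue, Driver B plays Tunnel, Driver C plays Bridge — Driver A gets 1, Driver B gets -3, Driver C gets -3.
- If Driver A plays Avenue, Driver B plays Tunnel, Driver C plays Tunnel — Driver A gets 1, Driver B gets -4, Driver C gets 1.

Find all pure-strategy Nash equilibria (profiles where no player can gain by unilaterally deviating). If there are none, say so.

Driver A against (Avenue, Bridge): payoffs -7, -2 → best response Avenue.
Driver A against (Avenue, Tunnel): payoffs -2, 8 → best response Avenue.
Driver A against (Bridge, Bridge): payoffs 8, -3 → best response Highway.
Driver A against (Bridge, Tunnel): payoffs 8, -1 → best response Highway.
Driver A against (Tunnel, Bridge): payoffs 4, 1 → best response Highway.
Driver A against (Tunnel, Tunnel): payoffs -4, 1 → best response Avenue.
Driver B against (Highway, Bridge): payoffs 4, 3, 6 → best response Tunnel.
Driver B against (Highway, Tunnel): payoffs 0, -2, 2 → best response Tunnel.
Driver B against (Avenue, Bridge): payoffs -1, -9, -3 → best response Avenue.
Driver B against (Avenue, Tunnel): payoffs -9, -8, -4 → best response Tunnel.
Driver C against (Highway, Avenue): payoffs -9, -4 → best response Tunnel.
Driver C against (Highway, Bridge): payoffs 3, -4 → best response Bridge.
Driver C against (Highway, Tunnel): payoffs 5, -4 → best response Bridge.
Driver C against (Avenue, Avenue): payoffs -5, -6 → best response Bridge.
Driver C against (Avenue, Bridge): payoffs 8, -4 → best response Bridge.
Driver C against (Avenue, Tunnel): payoffs -3, 1 → best response Tunnel.
Mutual best responses: (Highway, Tunnel, Bridge); (Avenue, Avenue, Bridge); (Avenue, Tunnel, Tunnel).

Pure-strategy Nash equilibria: (Highway, Tunnel, Bridge), (Avenue, Avenue, Bridge), (Avenue, Tunnel, Tunnel)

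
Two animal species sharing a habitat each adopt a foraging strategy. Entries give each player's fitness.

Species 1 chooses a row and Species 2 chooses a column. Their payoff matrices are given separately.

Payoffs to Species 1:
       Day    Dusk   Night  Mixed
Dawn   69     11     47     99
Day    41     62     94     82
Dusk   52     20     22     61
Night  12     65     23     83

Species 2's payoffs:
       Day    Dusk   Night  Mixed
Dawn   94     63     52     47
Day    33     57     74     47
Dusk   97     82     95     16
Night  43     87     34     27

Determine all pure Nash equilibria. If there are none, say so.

Pure-strategy Nash equilibria: (Dawn, Day) and (Day, Night) and (Night, Dusk)

Mark each player's best response to every combination of opponents' strategies; a profile where every player is best-responding is a pure Nash equilibrium.
Species 1 against Day: payoffs 69, 41, 52, 12 → best response Dawn.
Species 1 against Dusk: payoffs 11, 62, 20, 65 → best response Night.
Species 1 against Night: payoffs 47, 94, 22, 23 → best response Day.
Species 1 against Mixed: payoffs 99, 82, 61, 83 → best response Dawn.
Species 2 against Dawn: payoffs 94, 63, 52, 47 → best response Day.
Species 2 against Day: payoffs 33, 57, 74, 47 → best response Night.
Species 2 against Dusk: payoffs 97, 82, 95, 16 → best response Day.
Species 2 against Night: payoffs 43, 87, 34, 27 → best response Dusk.
Mutual best responses: (Dawn, Day); (Day, Night); (Night, Dusk).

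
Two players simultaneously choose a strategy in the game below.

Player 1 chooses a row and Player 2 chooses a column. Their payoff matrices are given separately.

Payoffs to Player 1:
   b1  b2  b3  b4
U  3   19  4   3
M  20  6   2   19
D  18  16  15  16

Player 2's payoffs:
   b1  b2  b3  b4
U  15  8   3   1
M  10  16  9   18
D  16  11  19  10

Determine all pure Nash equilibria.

(M, b4), (D, b3)

Check each profile: it is a Nash equilibrium iff no player can strictly gain by switching unilaterally.
(U, b1): Player 1 can switch to M (3 → 20). Not NE.
(U, b2): Player 2 can switch to b1 (8 → 15). Not NE.
(U, b3): Player 1 can switch to D (4 → 15). Not NE.
(U, b4): Player 1 can switch to M (3 → 19). Not NE.
(M, b1): Player 2 can switch to b2 (10 → 16). Not NE.
(M, b2): Player 1 can switch to U (6 → 19). Not NE.
(M, b3): Player 1 can switch to U (2 → 4). Not NE.
(M, b4): Player 1 gets 19, best alternative 16; Player 2 gets 18, best alternative 16. No profitable deviation — NE.
(D, b1): Player 1 can switch to M (18 → 20). Not NE.
(D, b3): Player 1 gets 15, best alternative 4; Player 2 gets 19, best alternative 16. No profitable deviation — NE.
(The remaining 2 profiles each have a profitable deviation by the same check.)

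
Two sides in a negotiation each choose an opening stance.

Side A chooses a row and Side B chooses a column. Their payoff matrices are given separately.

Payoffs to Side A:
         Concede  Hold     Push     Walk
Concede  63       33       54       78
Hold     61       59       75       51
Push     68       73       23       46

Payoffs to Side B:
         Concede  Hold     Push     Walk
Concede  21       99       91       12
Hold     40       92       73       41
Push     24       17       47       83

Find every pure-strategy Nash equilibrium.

There is no pure-strategy Nash equilibrium.

Mark each player's best response to every combination of opponents' strategies; a profile where every player is best-responding is a pure Nash equilibrium.
Side A against Concede: payoffs 63, 61, 68 → best response Push.
Side A against Hold: payoffs 33, 59, 73 → best response Push.
Side A against Push: payoffs 54, 75, 23 → best response Hold.
Side A against Walk: payoffs 78, 51, 46 → best response Concede.
Side B against Concede: payoffs 21, 99, 91, 12 → best response Hold.
Side B against Hold: payoffs 40, 92, 73, 41 → best response Hold.
Side B against Push: payoffs 24, 17, 47, 83 → best response Walk.
No profile is a mutual best response for all players.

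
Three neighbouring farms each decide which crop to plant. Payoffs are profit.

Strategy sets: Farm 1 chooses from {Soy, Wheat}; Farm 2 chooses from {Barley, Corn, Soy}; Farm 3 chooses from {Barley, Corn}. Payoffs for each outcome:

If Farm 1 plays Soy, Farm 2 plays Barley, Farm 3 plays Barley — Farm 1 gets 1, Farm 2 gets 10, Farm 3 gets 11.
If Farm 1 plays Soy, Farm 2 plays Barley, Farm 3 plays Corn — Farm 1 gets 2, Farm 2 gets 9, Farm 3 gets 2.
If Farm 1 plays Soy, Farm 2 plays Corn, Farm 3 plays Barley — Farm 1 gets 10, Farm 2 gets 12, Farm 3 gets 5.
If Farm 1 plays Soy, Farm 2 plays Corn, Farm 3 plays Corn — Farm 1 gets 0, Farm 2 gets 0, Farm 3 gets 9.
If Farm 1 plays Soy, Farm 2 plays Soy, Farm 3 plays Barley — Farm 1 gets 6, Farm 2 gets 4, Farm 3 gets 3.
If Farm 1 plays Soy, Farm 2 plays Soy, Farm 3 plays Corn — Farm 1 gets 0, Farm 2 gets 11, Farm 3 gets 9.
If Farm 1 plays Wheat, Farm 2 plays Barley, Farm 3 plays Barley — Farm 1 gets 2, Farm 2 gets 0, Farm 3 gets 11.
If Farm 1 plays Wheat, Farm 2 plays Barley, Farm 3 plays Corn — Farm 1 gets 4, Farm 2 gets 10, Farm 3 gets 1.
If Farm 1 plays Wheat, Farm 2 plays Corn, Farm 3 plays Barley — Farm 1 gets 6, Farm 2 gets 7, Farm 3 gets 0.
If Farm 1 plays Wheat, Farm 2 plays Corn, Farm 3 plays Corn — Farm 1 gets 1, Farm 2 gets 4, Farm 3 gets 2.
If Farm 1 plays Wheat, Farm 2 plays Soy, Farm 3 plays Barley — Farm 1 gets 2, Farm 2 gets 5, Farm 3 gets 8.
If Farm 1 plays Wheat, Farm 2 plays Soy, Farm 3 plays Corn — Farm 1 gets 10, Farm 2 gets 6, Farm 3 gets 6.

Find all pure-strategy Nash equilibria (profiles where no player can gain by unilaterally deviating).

none

Mark each player's best response to every combination of opponents' strategies; a profile where every player is best-responding is a pure Nash equilibrium.
Farm 1 against (Barley, Barley): payoffs 1, 2 → best response Wheat.
Farm 1 against (Barley, Corn): payoffs 2, 4 → best response Wheat.
Farm 1 against (Corn, Barley): payoffs 10, 6 → best response Soy.
Farm 1 against (Corn, Corn): payoffs 0, 1 → best response Wheat.
Farm 1 against (Soy, Barley): payoffs 6, 2 → best response Soy.
Farm 1 against (Soy, Corn): payoffs 0, 10 → best response Wheat.
Farm 2 against (Soy, Barley): payoffs 10, 12, 4 → best response Corn.
Farm 2 against (Soy, Corn): payoffs 9, 0, 11 → best response Soy.
Farm 2 against (Wheat, Barley): payoffs 0, 7, 5 → best response Corn.
Farm 2 against (Wheat, Corn): payoffs 10, 4, 6 → best response Barley.
Farm 3 against (Soy, Barley): payoffs 11, 2 → best response Barley.
Farm 3 against (Soy, Corn): payoffs 5, 9 → best response Corn.
Farm 3 against (Soy, Soy): payoffs 3, 9 → best response Corn.
Farm 3 against (Wheat, Barley): payoffs 11, 1 → best response Barley.
Farm 3 against (Wheat, Corn): payoffs 0, 2 → best response Corn.
Farm 3 against (Wheat, Soy): payoffs 8, 6 → best response Barley.
No profile is a mutual best response for all players.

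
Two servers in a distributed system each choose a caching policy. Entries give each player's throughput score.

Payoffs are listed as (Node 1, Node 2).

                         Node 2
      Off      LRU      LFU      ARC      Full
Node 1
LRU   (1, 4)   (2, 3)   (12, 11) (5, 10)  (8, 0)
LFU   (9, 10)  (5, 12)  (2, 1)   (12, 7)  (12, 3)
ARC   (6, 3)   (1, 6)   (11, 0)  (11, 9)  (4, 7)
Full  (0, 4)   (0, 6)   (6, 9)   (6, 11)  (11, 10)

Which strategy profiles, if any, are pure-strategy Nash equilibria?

Pure-strategy Nash equilibria: (LRU, LFU), (LFU, LRU)

Node 1 against Off: payoffs 1, 9, 6, 0 → best response LFU.
Node 1 against LRU: payoffs 2, 5, 1, 0 → best response LFU.
Node 1 against LFU: payoffs 12, 2, 11, 6 → best response LRU.
Node 1 against ARC: payoffs 5, 12, 11, 6 → best response LFU.
Node 1 against Full: payoffs 8, 12, 4, 11 → best response LFU.
Node 2 against LRU: payoffs 4, 3, 11, 10, 0 → best response LFU.
Node 2 against LFU: payoffs 10, 12, 1, 7, 3 → best response LRU.
Node 2 against ARC: payoffs 3, 6, 0, 9, 7 → best response ARC.
Node 2 against Full: payoffs 4, 6, 9, 11, 10 → best response ARC.
Mutual best responses: (LRU, LFU); (LFU, LRU).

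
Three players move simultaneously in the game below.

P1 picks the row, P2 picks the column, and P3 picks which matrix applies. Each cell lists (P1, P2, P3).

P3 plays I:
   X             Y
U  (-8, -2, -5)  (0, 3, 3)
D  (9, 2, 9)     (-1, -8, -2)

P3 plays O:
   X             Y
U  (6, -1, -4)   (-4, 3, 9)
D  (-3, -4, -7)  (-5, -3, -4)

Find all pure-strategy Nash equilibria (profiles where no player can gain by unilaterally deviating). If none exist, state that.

P1 against (X, I): payoffs -8, 9 → best response D.
P1 against (X, O): payoffs 6, -3 → best response U.
P1 against (Y, I): payoffs 0, -1 → best response U.
P1 against (Y, O): payoffs -4, -5 → best response U.
P2 against (U, I): payoffs -2, 3 → best response Y.
P2 against (U, O): payoffs -1, 3 → best response Y.
P2 against (D, I): payoffs 2, -8 → best response X.
P2 against (D, O): payoffs -4, -3 → best response Y.
P3 against (U, X): payoffs -5, -4 → best response O.
P3 against (U, Y): payoffs 3, 9 → best response O.
P3 against (D, X): payoffs 9, -7 → best response I.
P3 against (D, Y): payoffs -2, -4 → best response I.
Mutual best responses: (U, Y, O); (D, X, I).

The pure Nash equilibria are (U, Y, O); (D, X, I).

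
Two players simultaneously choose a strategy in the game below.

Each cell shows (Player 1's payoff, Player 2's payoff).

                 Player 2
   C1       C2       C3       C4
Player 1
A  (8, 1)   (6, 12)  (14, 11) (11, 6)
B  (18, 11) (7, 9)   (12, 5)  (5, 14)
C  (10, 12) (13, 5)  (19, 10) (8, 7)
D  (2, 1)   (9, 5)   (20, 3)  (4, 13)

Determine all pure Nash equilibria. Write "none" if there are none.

none

Check each profile: it is a Nash equilibrium iff no player can strictly gain by switching unilaterally.
(A, C1): Player 1 can switch to B (8 → 18). Not NE.
(A, C2): Player 1 can switch to B (6 → 7). Not NE.
(A, C3): Player 1 can switch to C (14 → 19). Not NE.
(A, C4): Player 2 can switch to C2 (6 → 12). Not NE.
(B, C1): Player 2 can switch to C4 (11 → 14). Not NE.
(B, C2): Player 1 can switch to C (7 → 13). Not NE.
(B, C3): Player 1 can switch to A (12 → 14). Not NE.
(B, C4): Player 1 can switch to A (5 → 11). Not NE.
(C, C1): Player 1 can switch to B (10 → 18). Not NE.
(C, C2): Player 2 can switch to C1 (5 → 12). Not NE.
(C, C3): Player 1 can switch to D (19 → 20). Not NE.
(C, C4): Player 1 can switch to A (8 → 11). Not NE.
(The remaining 4 profiles each have a profitable deviation by the same check.)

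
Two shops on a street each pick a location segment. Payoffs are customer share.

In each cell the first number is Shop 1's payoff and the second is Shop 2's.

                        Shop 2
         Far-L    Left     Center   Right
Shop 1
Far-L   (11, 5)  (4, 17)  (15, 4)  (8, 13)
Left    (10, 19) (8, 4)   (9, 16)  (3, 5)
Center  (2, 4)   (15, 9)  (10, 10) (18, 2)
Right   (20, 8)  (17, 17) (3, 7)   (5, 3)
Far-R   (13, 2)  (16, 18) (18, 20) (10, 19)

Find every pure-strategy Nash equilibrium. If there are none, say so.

Shop 1 against Far-L: payoffs 11, 10, 2, 20, 13 → best response Right.
Shop 1 against Left: payoffs 4, 8, 15, 17, 16 → best response Right.
Shop 1 against Center: payoffs 15, 9, 10, 3, 18 → best response Far-R.
Shop 1 against Right: payoffs 8, 3, 18, 5, 10 → best response Center.
Shop 2 against Far-L: payoffs 5, 17, 4, 13 → best response Left.
Shop 2 against Left: payoffs 19, 4, 16, 5 → best response Far-L.
Shop 2 against Center: payoffs 4, 9, 10, 2 → best response Center.
Shop 2 against Right: payoffs 8, 17, 7, 3 → best response Left.
Shop 2 against Far-R: payoffs 2, 18, 20, 19 → best response Center.
Mutual best responses: (Right, Left); (Far-R, Center).

(Right, Left) and (Far-R, Center)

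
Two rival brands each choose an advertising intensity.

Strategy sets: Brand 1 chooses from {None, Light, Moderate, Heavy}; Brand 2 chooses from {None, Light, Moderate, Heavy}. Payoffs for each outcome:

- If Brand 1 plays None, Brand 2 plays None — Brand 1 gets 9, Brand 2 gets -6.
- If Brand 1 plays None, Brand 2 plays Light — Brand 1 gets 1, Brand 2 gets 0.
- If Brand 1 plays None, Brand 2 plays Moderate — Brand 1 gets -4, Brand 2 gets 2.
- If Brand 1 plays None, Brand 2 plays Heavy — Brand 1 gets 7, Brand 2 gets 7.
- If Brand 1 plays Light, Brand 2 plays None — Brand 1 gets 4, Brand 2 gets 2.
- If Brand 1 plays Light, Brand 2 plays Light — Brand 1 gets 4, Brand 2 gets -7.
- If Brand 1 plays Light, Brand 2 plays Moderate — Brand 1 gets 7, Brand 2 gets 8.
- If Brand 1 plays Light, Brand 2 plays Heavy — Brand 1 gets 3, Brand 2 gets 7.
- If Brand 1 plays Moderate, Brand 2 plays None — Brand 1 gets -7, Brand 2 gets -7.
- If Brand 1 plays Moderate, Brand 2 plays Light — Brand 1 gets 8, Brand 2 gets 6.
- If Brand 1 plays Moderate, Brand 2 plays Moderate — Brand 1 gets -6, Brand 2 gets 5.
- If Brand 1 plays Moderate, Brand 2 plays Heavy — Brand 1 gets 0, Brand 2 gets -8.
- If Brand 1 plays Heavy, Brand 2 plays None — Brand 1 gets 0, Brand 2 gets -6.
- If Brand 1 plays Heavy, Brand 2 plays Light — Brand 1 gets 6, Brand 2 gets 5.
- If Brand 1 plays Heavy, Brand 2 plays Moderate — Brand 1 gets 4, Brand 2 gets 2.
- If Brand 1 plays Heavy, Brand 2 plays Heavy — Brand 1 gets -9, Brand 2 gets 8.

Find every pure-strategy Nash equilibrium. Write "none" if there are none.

(None, Heavy), (Light, Moderate), (Moderate, Light)

(None, None): Brand 2 can switch to Light (-6 → 0). Not NE.
(None, Light): Brand 1 can switch to Light (1 → 4). Not NE.
(None, Moderate): Brand 1 can switch to Light (-4 → 7). Not NE.
(None, Heavy): Brand 1 gets 7, best alternative 3; Brand 2 gets 7, best alternative 2. No profitable deviation — NE.
(Light, None): Brand 1 can switch to None (4 → 9). Not NE.
(Light, Light): Brand 1 can switch to Moderate (4 → 8). Not NE.
(Light, Moderate): Brand 1 gets 7, best alternative 4; Brand 2 gets 8, best alternative 7. No profitable deviation — NE.
(Light, Heavy): Brand 1 can switch to None (3 → 7). Not NE.
(Moderate, None): Brand 1 can switch to None (-7 → 9). Not NE.
(Moderate, Light): Brand 1 gets 8, best alternative 6; Brand 2 gets 6, best alternative 5. No profitable deviation — NE.
(Moderate, Moderate): Brand 1 can switch to None (-6 → -4). Not NE.
(Moderate, Heavy): Brand 1 can switch to None (0 → 7). Not NE.
(Heavy, None): Brand 1 can switch to None (0 → 9). Not NE.
(Heavy, Light): Brand 1 can switch to Moderate (6 → 8). Not NE.
(Heavy, Moderate): Brand 1 can switch to Light (4 → 7). Not NE.
(The remaining 1 profile has a profitable deviation by the same check.)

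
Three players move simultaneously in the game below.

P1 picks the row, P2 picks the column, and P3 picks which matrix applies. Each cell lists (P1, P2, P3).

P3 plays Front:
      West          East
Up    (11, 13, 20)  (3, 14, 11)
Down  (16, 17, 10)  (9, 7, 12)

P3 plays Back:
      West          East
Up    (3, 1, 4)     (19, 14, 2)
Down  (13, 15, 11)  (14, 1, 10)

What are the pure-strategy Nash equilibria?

P1 against (West, Front): payoffs 11, 16 → best response Down.
P1 against (West, Back): payoffs 3, 13 → best response Down.
P1 against (East, Front): payoffs 3, 9 → best response Down.
P1 against (East, Back): payoffs 19, 14 → best response Up.
P2 against (Up, Front): payoffs 13, 14 → best response East.
P2 against (Up, Back): payoffs 1, 14 → best response East.
P2 against (Down, Front): payoffs 17, 7 → best response West.
P2 against (Down, Back): payoffs 15, 1 → best response West.
P3 against (Up, West): payoffs 20, 4 → best response Front.
P3 against (Up, East): payoffs 11, 2 → best response Front.
P3 against (Down, West): payoffs 10, 11 → best response Back.
P3 against (Down, East): payoffs 12, 10 → best response Front.
Mutual best responses: (Down, West, Back).

Pure NE: (Down, West, Back)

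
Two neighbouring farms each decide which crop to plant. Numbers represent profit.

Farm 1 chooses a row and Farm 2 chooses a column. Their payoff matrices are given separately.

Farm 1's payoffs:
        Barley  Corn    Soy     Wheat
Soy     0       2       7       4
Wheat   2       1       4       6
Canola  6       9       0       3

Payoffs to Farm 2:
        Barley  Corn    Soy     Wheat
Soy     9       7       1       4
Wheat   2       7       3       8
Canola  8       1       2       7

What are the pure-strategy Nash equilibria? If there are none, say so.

Mark each player's best response to every combination of opponents' strategies; a profile where every player is best-responding is a pure Nash equilibrium.
Farm 1 against Barley: payoffs 0, 2, 6 → best response Canola.
Farm 1 against Corn: payoffs 2, 1, 9 → best response Canola.
Farm 1 against Soy: payoffs 7, 4, 0 → best response Soy.
Farm 1 against Wheat: payoffs 4, 6, 3 → best response Wheat.
Farm 2 against Soy: payoffs 9, 7, 1, 4 → best response Barley.
Farm 2 against Wheat: payoffs 2, 7, 3, 8 → best response Wheat.
Farm 2 against Canola: payoffs 8, 1, 2, 7 → best response Barley.
Mutual best responses: (Wheat, Wheat); (Canola, Barley).

Pure-strategy Nash equilibria: (Wheat, Wheat); (Canola, Barley)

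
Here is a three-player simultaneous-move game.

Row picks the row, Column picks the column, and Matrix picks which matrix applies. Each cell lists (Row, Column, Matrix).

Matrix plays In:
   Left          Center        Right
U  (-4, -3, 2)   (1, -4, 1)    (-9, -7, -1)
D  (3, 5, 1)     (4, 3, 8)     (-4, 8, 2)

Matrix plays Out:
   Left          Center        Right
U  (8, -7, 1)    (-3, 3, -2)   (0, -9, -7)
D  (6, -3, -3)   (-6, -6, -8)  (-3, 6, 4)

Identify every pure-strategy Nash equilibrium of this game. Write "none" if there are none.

There is no pure-strategy Nash equilibrium.

(U, Left, In): Row can switch to D (-4 → 3). Not NE.
(U, Left, Out): Column can switch to Center (-7 → 3). Not NE.
(U, Center, In): Row can switch to D (1 → 4). Not NE.
(U, Center, Out): Matrix can switch to In (-2 → 1). Not NE.
(U, Right, In): Row can switch to D (-9 → -4). Not NE.
(U, Right, Out): Column can switch to Left (-9 → -7). Not NE.
(The remaining 6 profiles each have a profitable deviation by the same check.)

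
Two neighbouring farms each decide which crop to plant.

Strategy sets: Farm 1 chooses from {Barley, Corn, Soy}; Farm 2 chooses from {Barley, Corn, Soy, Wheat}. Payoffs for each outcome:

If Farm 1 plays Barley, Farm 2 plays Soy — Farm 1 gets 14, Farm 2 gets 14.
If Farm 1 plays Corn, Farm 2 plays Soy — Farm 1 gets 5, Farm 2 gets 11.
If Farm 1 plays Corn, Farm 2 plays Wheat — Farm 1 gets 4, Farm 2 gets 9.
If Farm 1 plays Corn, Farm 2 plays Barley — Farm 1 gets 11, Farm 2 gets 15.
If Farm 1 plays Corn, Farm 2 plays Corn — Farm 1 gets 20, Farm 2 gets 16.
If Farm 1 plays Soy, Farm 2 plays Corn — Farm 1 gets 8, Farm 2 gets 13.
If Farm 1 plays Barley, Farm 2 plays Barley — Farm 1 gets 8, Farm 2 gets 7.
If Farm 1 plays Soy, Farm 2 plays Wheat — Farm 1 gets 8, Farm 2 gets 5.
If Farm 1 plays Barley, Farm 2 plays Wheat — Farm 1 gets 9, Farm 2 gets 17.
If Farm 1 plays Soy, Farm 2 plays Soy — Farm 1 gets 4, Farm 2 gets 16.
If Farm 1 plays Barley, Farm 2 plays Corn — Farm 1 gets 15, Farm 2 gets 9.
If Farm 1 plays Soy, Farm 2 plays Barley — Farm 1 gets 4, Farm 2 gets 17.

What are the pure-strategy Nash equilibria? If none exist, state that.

(Barley, Barley): Farm 1 can switch to Corn (8 → 11). Not NE.
(Barley, Corn): Farm 1 can switch to Corn (15 → 20). Not NE.
(Barley, Soy): Farm 2 can switch to Wheat (14 → 17). Not NE.
(Barley, Wheat): Farm 1 gets 9, best alternative 8; Farm 2 gets 17, best alternative 14. No profitable deviation — NE.
(Corn, Barley): Farm 2 can switch to Corn (15 → 16). Not NE.
(Corn, Corn): Farm 1 gets 20, best alternative 15; Farm 2 gets 16, best alternative 15. No profitable deviation — NE.
(Corn, Soy): Farm 1 can switch to Barley (5 → 14). Not NE.
(Corn, Wheat): Farm 1 can switch to Barley (4 → 9). Not NE.
(Soy, Barley): Farm 1 can switch to Barley (4 → 8). Not NE.
(Soy, Corn): Farm 1 can switch to Barley (8 → 15). Not NE.
(Soy, Soy): Farm 1 can switch to Barley (4 → 14). Not NE.
(Soy, Wheat): Farm 1 can switch to Barley (8 → 9). Not NE.

Pure-strategy Nash equilibria: (Barley, Wheat), (Corn, Corn)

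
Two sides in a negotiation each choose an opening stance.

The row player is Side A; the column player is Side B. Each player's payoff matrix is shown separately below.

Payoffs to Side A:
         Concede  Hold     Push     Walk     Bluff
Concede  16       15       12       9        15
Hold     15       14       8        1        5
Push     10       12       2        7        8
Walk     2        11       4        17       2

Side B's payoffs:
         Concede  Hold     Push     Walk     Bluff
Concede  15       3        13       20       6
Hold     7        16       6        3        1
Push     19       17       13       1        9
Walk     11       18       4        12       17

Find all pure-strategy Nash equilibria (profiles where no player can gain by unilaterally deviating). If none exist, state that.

This game has no pure Nash equilibrium.

For each player, find the best response to each opponent profile; mutual best responses are the pure NE.
Side A against Concede: payoffs 16, 15, 10, 2 → best response Concede.
Side A against Hold: payoffs 15, 14, 12, 11 → best response Concede.
Side A against Push: payoffs 12, 8, 2, 4 → best response Concede.
Side A against Walk: payoffs 9, 1, 7, 17 → best response Walk.
Side A against Bluff: payoffs 15, 5, 8, 2 → best response Concede.
Side B against Concede: payoffs 15, 3, 13, 20, 6 → best response Walk.
Side B against Hold: payoffs 7, 16, 6, 3, 1 → best response Hold.
Side B against Push: payoffs 19, 17, 13, 1, 9 → best response Concede.
Side B against Walk: payoffs 11, 18, 4, 12, 17 → best response Hold.
No profile is a mutual best response for all players.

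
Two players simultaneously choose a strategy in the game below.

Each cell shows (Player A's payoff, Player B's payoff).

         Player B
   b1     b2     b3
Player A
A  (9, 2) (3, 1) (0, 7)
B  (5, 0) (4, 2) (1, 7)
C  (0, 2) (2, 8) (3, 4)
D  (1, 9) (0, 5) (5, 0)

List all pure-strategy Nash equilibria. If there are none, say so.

For each player, find the best response to each opponent profile; mutual best responses are the pure NE.
Player A against b1: payoffs 9, 5, 0, 1 → best response A.
Player A against b2: payoffs 3, 4, 2, 0 → best response B.
Player A against b3: payoffs 0, 1, 3, 5 → best response D.
Player B against A: payoffs 2, 1, 7 → best response b3.
Player B against B: payoffs 0, 2, 7 → best response b3.
Player B against C: payoffs 2, 8, 4 → best response b2.
Player B against D: payoffs 9, 5, 0 → best response b1.
No profile is a mutual best response for all players.

none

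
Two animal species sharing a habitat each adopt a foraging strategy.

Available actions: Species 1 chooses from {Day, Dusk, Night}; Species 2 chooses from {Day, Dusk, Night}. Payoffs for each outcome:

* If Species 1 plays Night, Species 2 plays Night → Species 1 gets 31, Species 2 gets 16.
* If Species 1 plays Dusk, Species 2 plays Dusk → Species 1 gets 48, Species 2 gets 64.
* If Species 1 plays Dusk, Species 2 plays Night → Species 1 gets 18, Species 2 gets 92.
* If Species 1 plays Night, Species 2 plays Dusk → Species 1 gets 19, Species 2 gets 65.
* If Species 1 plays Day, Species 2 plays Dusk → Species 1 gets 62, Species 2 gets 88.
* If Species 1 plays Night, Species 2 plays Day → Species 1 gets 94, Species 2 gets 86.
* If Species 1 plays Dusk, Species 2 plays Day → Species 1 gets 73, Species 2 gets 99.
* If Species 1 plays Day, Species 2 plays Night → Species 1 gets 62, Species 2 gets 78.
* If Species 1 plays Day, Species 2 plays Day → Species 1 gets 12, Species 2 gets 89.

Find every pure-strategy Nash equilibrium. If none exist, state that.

Species 1 against Day: payoffs 12, 73, 94 → best response Night.
Species 1 against Dusk: payoffs 62, 48, 19 → best response Day.
Species 1 against Night: payoffs 62, 18, 31 → best response Day.
Species 2 against Day: payoffs 89, 88, 78 → best response Day.
Species 2 against Dusk: payoffs 99, 64, 92 → best response Day.
Species 2 against Night: payoffs 86, 65, 16 → best response Day.
Mutual best responses: (Night, Day).

Pure NE: (Night, Day)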